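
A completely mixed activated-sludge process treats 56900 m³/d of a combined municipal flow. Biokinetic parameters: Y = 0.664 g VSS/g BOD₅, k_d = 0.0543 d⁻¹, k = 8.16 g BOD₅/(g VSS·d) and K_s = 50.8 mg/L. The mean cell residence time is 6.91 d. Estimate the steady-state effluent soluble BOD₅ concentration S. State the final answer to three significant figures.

From the Monod/SRT balance for a CMAS, S = K_s·(1+k_d θ_c)/[θ_c·(Y k − k_d) − 1] = 50.8 × (1 + 0.0543 × 6.91) / [6.91 × (0.664 × 8.16 − 0.0543) − 1] = 69.86 / 36.06 = 1.937 mg/L.

S ≈ 1.94 mg/L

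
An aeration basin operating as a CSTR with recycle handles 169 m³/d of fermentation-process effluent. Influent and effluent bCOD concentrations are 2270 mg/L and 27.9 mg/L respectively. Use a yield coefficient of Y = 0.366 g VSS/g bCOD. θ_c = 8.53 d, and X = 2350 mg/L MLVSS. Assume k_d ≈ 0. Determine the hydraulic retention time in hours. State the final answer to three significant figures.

τ ≈ 71.5 h

Biomass mass balance (decay neglected): V·X = Y·Q·(S₀ − S)·θ_c, so V = 0.366 × 169 × (2270 − 27.9) × 8.53 / 2350 = 503.4 m³.
τ = V/Q = 503.4/169 = 2.979 d, or 71.49 h.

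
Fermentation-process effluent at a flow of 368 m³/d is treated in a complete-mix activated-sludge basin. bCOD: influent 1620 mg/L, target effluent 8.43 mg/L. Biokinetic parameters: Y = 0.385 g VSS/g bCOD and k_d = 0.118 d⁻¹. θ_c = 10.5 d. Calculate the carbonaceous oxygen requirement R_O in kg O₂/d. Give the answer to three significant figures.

R_O ≈ 448 kg O₂/d

Y_obs = Y / (1 + k_d θ_c) = 0.385 / (1 + 0.118 × 10.5) = 0.385 / 2.239 = 0.1720.
Substrate removed = Q·(S₀ − S) = 368 m³/d × (1620 − 8.43) g/m³ = 5.93×10^5 g/d = 593.1 kg/d.
Net sludge production P_X = 0.1720 × 593.1 = 102.0 kg VSS/d.
Carbonaceous O₂ demand = substrate oxidised − cell-mass equivalent = 593.1 − 1.42 × 102.0 = 448.2 kg O₂/d.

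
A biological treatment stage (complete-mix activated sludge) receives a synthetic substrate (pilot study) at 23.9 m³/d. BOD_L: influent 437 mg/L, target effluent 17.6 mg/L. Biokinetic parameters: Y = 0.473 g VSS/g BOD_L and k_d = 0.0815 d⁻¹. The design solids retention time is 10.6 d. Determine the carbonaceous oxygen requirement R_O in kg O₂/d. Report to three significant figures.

Observed yield with endogenous decay: Y_obs = Y / (1 + k_d·θ_c) = 0.473 / (1 + 0.0815 × 10.6) = 0.473 / 1.864 = 0.2538 g VSS/g BOD_L.
Substrate removed = Q·(S₀ − S) = 23.9 m³/d × (437 − 17.6) g/m³ = 1×10^4 g/d = 10.02 kg/d.
P_X = Y_obs·Q·(S₀ − S) = 0.2538 × 10.02 = 2.544 kg VSS/d.
R_O = Q·ΔS − 1.42 P_X = 10.02 − 3.612 = 6.412 kg O₂/d.

R_O ≈ 6.41 kg O₂/d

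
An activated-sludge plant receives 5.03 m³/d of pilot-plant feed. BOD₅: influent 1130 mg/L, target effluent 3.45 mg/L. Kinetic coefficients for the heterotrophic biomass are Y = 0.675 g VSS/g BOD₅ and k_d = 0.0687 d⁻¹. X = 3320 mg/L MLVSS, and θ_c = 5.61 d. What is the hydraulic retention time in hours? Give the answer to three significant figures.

τ ≈ 22.3 h

From the SRT design equation V = Y Q (S₀−S) θ_c / [X (1 + k_d θ_c)] = 0.675 × 5.03 × (1130 − 3.45) × 5.61 / [3320 × (1 + 0.0687 × 5.61)] = 2.15×10^4 / 4600 = 4.665 m³.
τ = V/Q = 4.665/5.03 = 0.9275 d, or 22.26 h.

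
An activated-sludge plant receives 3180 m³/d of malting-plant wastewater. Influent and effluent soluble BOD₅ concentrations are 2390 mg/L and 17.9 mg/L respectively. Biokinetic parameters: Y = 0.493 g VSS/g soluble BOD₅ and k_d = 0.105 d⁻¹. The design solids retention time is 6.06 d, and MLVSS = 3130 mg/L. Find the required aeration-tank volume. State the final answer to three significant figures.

From the SRT design equation V = Y Q (S₀−S) θ_c / [X (1 + k_d θ_c)] = 0.493 × 3180 × (2390 − 17.9) × 6.06 / [3130 × (1 + 0.105 × 6.06)] = 2.25×10^7 / 5122 = 4400 m³.

V ≈ 4400 m³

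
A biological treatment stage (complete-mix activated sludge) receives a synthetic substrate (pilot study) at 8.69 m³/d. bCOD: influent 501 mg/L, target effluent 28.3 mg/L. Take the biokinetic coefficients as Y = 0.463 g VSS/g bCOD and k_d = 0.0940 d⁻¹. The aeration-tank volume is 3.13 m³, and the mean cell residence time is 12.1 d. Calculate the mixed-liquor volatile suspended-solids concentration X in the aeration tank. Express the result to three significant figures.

X = Y·Q·ΔS·θ_c / [V·(1 + k_d θ_c)] = 0.463 × 8.69 × (501 − 28.3) × 12.1 / [3.13 × (1 + 0.0940 × 12.1)] = 3440 mg/L.

X ≈ 3440 mg/L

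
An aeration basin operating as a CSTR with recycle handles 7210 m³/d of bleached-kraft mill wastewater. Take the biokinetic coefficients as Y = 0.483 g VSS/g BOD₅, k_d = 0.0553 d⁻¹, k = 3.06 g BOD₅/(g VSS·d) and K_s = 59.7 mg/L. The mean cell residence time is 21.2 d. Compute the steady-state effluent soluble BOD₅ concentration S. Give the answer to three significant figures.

S ≈ 4.45 mg/L

From the Monod/SRT balance for a CMAS, S = K_s·(1+k_d θ_c)/[θ_c·(Y k − k_d) − 1] = 59.7 × (1 + 0.0553 × 21.2) / [21.2 × (0.483 × 3.06 − 0.0553) − 1] = 129.7 / 29.16 = 4.447 mg/L.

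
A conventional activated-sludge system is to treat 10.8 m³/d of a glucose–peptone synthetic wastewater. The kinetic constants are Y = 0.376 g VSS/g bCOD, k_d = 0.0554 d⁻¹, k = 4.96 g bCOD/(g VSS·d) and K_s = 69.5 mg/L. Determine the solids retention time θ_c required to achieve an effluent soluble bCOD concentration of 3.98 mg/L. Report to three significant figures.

At the target effluent, Y k S/(K_s+S) = 0.376×4.96×3.98/73.48 = 0.1010 d⁻¹.
Then 1/θ_c = μ − k_d = 0.1010 − 0.0554 = 0.04561 d⁻¹, giving θ_c = 21.92 d.

θ_c ≈ 21.9 d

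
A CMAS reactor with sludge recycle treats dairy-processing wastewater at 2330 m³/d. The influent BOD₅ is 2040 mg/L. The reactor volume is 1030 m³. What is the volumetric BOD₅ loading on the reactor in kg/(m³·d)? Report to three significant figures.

Applied BOD₅ load per unit volume = Q·S₀/V = (2330 × 2040/1000)/1030 = 4.615 kg BOD₅·m⁻³·d⁻¹.

L_v ≈ 4.61 kg BOD₅/(m³·d)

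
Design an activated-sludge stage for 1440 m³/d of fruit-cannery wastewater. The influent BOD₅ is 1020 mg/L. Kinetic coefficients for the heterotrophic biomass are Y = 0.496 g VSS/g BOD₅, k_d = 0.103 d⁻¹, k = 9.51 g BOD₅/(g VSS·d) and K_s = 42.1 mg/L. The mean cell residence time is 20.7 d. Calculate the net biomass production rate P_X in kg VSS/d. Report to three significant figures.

From the Monod/SRT balance for a CMAS, S = K_s·(1+k_d θ_c)/[θ_c·(Y k − k_d) − 1] = 42.1 × (1 + 0.103 × 20.7) / [20.7 × (0.496 × 9.51 − 0.103) − 1] = 131.9 / 94.51 = 1.395 mg/L.
The observed yield is Y_obs = Y/(1 + k_d·θ_c) = 0.496 / (1 + 0.103 × 20.7) = 0.496 / 3.132 = 0.1584 g VSS per g BOD₅ removed.
Q·(S₀ − S) = 1440 × (1020 − 1.40) × 10⁻³ = 1467 kg/d removed.
Biomass produced: P_X = Y_obs·Q·ΔS = 0.1584 × 1467 ≈ 232.3 kg VSS/d.

P_X ≈ 232 kg VSS/d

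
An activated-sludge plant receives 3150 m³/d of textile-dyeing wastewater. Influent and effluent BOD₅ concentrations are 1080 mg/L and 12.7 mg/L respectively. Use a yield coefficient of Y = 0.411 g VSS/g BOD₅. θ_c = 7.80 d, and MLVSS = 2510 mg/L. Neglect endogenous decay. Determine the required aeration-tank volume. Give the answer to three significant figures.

V·X = Y·Q·ΔS·θ_c gives V = 0.411 × 3150 × (1080 − 12.7) × 7.80 / 2510 = 4294 m³.

V ≈ 4290 m³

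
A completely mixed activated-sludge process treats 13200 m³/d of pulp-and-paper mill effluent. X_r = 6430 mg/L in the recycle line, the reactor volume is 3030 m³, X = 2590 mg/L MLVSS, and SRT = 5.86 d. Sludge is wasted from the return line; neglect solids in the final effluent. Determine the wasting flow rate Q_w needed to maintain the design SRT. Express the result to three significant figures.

Q_w ≈ 208 m³/d

Wasting from the return line (neglecting effluent solids): Q_w = V·X / (θ_c·X_r) = 3030 × 2590 / (5.86 × 6430) = 208.3 m³/d.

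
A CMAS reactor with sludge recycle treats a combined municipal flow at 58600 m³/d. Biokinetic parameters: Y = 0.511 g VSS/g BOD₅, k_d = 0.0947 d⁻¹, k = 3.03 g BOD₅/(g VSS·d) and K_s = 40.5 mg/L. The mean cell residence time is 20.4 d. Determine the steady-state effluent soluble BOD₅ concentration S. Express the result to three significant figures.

S ≈ 4.14 mg/L

From the Monod/SRT balance for a CMAS, S = K_s·(1+k_d θ_c)/[θ_c·(Y k − k_d) − 1] = 40.5 × (1 + 0.0947 × 20.4) / [20.4 × (0.511 × 3.03 − 0.0947) − 1] = 118.7 / 28.65 = 4.144 mg/L.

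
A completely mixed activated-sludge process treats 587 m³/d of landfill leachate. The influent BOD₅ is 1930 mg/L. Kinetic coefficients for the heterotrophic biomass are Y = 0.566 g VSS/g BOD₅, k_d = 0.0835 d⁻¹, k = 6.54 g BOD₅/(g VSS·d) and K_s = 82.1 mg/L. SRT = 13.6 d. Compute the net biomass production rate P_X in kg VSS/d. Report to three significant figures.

Effluent substrate depends only on kinetics and SRT: S = K_s(1 + k_d θ_c) / [θ_c(Yk − k_d) − 1] = 82.1 × (1 + 0.0835 × 13.6) / [13.6 × (0.566 × 6.54 − 0.0835) − 1] = 175.3 / 48.21 = 3.637 mg/L.
Correct the yield for decay: Y_obs = Y/(1 + k_d θ_c) = 0.566 / (1 + 0.0835 × 13.6) = 0.566 / 2.136 = 0.2650.
Mass of BOD₅ removed per day: Q(S₀ − S) = 587 × 1926 g/m³ = 1131 kg/d.
Biomass produced: P_X = Y_obs·Q·ΔS = 0.2650 × 1131 ≈ 299.7 kg VSS/d.

P_X ≈ 300 kg VSS/d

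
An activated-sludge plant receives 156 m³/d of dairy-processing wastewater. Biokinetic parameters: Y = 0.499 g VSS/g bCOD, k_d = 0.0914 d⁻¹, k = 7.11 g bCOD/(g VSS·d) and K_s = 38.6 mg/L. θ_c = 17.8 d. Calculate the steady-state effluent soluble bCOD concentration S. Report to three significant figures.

S ≈ 1.68 mg/L

For a completely mixed reactor with recycle the Lawrence–McCarty relation gives S = K_s·(1 + k_d·θ_c) / [θ_c·(Y·k − k_d) − 1] = 38.6 × (1 + 0.0914 × 17.8) / [17.8 × (0.499 × 7.11 − 0.0914) − 1] = 101.4 / 60.53 = 1.675 mg/L.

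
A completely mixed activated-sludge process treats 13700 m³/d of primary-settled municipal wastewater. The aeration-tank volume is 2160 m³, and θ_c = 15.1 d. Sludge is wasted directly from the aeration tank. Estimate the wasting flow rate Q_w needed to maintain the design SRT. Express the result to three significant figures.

For wasting at MLVSS concentration, Q_w = V/θ_c = 2160/15.1 = 143.0 m³/d.

Q_w ≈ 143 m³/d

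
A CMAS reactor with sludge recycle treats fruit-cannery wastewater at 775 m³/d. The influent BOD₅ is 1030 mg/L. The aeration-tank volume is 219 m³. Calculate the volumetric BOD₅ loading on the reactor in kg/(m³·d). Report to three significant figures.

L_v = Q S₀ / V = 775 × 1030 × 10⁻³ / 219.0 = 3.645 kg/(m³·d).

L_v ≈ 3.64 kg BOD₅/(m³·d)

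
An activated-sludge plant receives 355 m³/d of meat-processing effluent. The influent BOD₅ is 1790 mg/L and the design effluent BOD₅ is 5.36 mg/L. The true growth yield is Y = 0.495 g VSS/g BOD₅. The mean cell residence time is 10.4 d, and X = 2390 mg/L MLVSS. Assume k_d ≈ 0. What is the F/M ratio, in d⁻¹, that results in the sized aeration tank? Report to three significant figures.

F/M ≈ 0.195 d⁻¹

With k_d = 0 the design equation reduces to V = Y Q (S₀−S) θ_c / X = 0.495 × 355 × (1790 − 5.36) × 10.4 / 2390 = 1365 m³.
Food-to-microorganism ratio F/M = Q S₀ / (V X) = 355 × 1790 / (1365 × 2390) = 0.1948 d⁻¹.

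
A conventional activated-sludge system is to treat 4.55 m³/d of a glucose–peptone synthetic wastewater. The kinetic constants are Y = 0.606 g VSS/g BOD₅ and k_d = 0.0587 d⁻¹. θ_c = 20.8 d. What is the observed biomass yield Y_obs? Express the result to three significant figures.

Y_obs ≈ 0.273 g VSS/g BOD₅

The observed yield is Y_obs = Y/(1 + k_d·θ_c) = 0.606 / (1 + 0.0587 × 20.8) = 0.606 / 2.221 = 0.2729 g VSS per g BOD₅ removed.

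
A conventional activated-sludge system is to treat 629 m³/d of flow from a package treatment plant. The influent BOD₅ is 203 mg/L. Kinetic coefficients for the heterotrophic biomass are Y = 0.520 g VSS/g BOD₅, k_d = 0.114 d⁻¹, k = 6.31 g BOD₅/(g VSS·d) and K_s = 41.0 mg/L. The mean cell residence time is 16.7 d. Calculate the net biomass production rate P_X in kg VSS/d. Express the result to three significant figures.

P_X ≈ 22.6 kg VSS/d

From the Monod/SRT balance for a CMAS, S = K_s·(1+k_d θ_c)/[θ_c·(Y k − k_d) − 1] = 41.0 × (1 + 0.114 × 16.7) / [16.7 × (0.520 × 6.31 − 0.114) − 1] = 119.1 / 51.89 = 2.294 mg/L.
Y_obs = Y / (1 + k_d θ_c) = 0.520 / (1 + 0.114 × 16.7) = 0.520 / 2.904 = 0.1791.
ΔS = 203 − 2.29 = 200.7 mg/L, so the substrate removal rate is 629 × 200.7/1000 = 126.2 kg BOD₅/d.
P_X = Y_obs · Q(S₀ − S) = 0.1791 × 126.2 = 22.61 kg VSS/d.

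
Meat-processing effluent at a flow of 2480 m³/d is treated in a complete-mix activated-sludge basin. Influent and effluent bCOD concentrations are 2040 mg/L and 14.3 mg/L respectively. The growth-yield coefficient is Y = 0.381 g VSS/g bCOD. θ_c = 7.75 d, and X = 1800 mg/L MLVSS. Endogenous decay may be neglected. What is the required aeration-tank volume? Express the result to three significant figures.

With k_d = 0 the design equation reduces to V = Y Q (S₀−S) θ_c / X = 0.381 × 2480 × (2040 − 14.3) × 7.75 / 1800 = 8241 m³.

V ≈ 8240 m³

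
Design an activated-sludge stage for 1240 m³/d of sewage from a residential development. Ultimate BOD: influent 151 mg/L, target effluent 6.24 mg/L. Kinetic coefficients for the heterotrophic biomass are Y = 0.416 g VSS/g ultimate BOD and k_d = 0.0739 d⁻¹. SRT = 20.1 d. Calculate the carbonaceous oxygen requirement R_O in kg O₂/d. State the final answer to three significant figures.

Correct the yield for decay: Y_obs = Y/(1 + k_d θ_c) = 0.416 / (1 + 0.0739 × 20.1) = 0.416 / 2.485 = 0.1674.
ΔS = 151 − 6.24 = 144.8 mg/L, so the substrate removal rate is 1240 × 144.8/1000 = 179.5 kg ultimate BOD/d.
P_X = Y_obs·Q·(S₀ − S) = 0.1674 × 179.5 = 30.04 kg VSS/d.
R_O = Q·ΔS − 1.42 P_X = 179.5 − 42.66 = 136.8 kg O₂/d.

R_O ≈ 137 kg O₂/d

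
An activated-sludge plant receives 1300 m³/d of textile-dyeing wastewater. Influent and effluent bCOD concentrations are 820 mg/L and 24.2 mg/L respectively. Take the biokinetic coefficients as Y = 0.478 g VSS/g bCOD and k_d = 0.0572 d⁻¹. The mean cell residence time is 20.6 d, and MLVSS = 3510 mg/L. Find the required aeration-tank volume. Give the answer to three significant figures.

V ≈ 1330 m³

From the SRT design equation V = Y Q (S₀−S) θ_c / [X (1 + k_d θ_c)] = 0.478 × 1300 × (820 − 24.2) × 20.6 / [3510 × (1 + 0.0572 × 20.6)] = 1.02×10^7 / 7646 = 1332 m³.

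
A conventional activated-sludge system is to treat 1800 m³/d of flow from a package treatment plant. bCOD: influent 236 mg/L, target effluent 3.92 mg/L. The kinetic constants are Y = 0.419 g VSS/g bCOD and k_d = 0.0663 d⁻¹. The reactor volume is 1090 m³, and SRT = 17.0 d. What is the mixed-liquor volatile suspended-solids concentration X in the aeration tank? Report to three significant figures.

X ≈ 1280 mg/L

Solving the biomass balance for X: X = Y Q (S₀−S) θ_c / [V (1+k_d θ_c)] = 0.419 × 1800 × (236 − 3.92) × 17.0 / [1090 × (1 + 0.0663 × 17.0)] = 1283 mg/L.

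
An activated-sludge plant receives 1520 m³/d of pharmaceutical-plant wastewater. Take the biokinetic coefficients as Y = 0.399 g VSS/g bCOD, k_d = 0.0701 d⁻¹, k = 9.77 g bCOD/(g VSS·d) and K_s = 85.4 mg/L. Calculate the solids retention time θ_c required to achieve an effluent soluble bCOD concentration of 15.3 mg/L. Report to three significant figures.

θ_c ≈ 1.92 d

From 1/θ_c = Y·k·S/(K_s + S) − k_d: Y·k·S/(K_s+S) = 0.399 × 9.77 × 15.3 / (85.4 + 15.3) = 0.5923 d⁻¹.
1/θ_c = 0.5923 − 0.0701 = 0.5222 d⁻¹, so θ_c = 1.915 d.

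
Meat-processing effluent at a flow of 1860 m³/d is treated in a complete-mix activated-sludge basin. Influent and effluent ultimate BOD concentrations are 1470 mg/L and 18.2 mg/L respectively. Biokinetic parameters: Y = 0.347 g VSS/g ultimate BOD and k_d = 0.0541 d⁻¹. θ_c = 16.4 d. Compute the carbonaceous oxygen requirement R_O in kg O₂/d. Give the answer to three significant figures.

R_O ≈ 2000 kg O₂/d

Correct the yield for decay: Y_obs = Y/(1 + k_d θ_c) = 0.347 / (1 + 0.0541 × 16.4) = 0.347 / 1.887 = 0.1839.
Mass of ultimate BOD removed per day: Q(S₀ − S) = 1860 × 1452 g/m³ = 2700 kg/d.
Biomass synthesised: P_X = Y_obs × 2700 = 496.5 kg VSS/d.
R_O = Q·ΔS − 1.42 P_X = 2700 − 705.0 = 1995 kg O₂/d.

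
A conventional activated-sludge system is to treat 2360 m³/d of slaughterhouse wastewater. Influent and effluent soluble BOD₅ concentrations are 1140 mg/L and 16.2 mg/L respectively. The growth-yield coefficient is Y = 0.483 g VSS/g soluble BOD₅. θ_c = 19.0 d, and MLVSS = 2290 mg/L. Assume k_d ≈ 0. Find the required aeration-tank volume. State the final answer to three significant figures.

With k_d = 0 the design equation reduces to V = Y Q (S₀−S) θ_c / X = 0.483 × 2360 × (1140 − 16.2) × 19.0 / 2290 = 10628 m³.

V ≈ 10600 m³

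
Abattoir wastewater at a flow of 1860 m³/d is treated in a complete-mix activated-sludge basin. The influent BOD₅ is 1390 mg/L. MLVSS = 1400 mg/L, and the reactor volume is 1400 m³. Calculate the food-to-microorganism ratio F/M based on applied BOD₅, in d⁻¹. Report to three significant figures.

F/M ≈ 1.32 d⁻¹

F/M = applied load / biomass = Q·S₀/(V·X) = 1860 × 1390 / (1400 × 1400) = 1.319 d⁻¹.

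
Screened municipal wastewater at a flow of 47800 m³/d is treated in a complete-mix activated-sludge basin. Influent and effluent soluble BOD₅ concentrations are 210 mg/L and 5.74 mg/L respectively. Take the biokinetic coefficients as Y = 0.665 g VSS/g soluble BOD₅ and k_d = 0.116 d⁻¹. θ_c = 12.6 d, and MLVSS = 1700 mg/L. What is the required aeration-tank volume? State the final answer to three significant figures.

From the SRT design equation V = Y Q (S₀−S) θ_c / [X (1 + k_d θ_c)] = 0.665 × 47800 × (210 − 5.74) × 12.6 / [1700 × (1 + 0.116 × 12.6)] = 8.18×10^7 / 4185 = 19550 m³.

V ≈ 19500 m³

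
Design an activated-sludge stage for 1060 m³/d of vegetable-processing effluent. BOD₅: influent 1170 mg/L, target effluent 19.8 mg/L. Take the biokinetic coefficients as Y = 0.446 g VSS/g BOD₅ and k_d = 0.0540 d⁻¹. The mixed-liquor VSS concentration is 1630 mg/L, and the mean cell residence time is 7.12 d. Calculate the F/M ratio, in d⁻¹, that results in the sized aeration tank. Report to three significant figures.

From the SRT design equation V = Y Q (S₀−S) θ_c / [X (1 + k_d θ_c)] = 0.446 × 1060 × (1170 − 19.8) × 7.12 / [1630 × (1 + 0.0540 × 7.12)] = 3.87×10^6 / 2257 = 1716 m³.
F/M = Q·S₀ / (V·X) = 1060 × 1170 / (1716 × 1630) = 0.4435 g BOD₅·(g VSS·d)⁻¹.

F/M ≈ 0.443 d⁻¹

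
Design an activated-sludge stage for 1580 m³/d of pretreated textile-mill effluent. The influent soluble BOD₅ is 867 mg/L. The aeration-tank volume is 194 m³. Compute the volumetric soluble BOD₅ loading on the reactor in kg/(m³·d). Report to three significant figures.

L_v = Q S₀ / V = 1580 × 867 × 10⁻³ / 194.0 = 7.061 kg/(m³·d).

L_v ≈ 7.06 kg soluble BOD₅/(m³·d)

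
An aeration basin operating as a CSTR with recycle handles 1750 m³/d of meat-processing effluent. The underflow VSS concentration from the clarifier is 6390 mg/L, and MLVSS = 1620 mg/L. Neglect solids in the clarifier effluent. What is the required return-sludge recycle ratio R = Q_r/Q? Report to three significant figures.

R ≈ 0.340

Solids balance on the clarifier gives (1+R)X = R·X_r, so R = X/(X_r − X) = 1620 / (6390 − 1620) = 0.3396.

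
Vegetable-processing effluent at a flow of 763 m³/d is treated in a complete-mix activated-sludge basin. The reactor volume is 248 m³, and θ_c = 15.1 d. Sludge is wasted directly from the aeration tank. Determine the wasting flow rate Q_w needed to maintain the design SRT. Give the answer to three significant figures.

With mixed-liquor wasting, θ_c = V/Q_w, so Q_w = V/θ_c = 248.0/15.1 = 16.42 m³/d.

Q_w ≈ 16.4 m³/d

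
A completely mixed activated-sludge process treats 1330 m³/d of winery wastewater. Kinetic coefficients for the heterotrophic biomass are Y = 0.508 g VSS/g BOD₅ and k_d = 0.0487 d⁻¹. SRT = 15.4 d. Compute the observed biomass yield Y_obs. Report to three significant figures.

Correct the yield for decay: Y_obs = Y/(1 + k_d θ_c) = 0.508 / (1 + 0.0487 × 15.4) = 0.508 / 1.750 = 0.2903.

Y_obs ≈ 0.290 g VSS/g BOD₅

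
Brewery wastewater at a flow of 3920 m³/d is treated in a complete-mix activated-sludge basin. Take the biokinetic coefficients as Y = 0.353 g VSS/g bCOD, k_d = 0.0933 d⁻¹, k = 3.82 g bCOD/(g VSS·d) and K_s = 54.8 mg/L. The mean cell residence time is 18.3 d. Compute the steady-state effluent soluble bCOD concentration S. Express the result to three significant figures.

Effluent substrate depends only on kinetics and SRT: S = K_s(1 + k_d θ_c) / [θ_c(Yk − k_d) − 1] = 54.8 × (1 + 0.0933 × 18.3) / [18.3 × (0.353 × 3.82 − 0.0933) − 1] = 148.4 / 21.97 = 6.753 mg/L.

S ≈ 6.75 mg/L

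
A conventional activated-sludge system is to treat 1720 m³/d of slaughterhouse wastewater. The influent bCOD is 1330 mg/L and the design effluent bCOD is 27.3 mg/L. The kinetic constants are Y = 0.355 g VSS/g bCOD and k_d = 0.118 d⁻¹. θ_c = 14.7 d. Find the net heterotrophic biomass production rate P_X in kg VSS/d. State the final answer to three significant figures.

Correct the yield for decay: Y_obs = Y/(1 + k_d θ_c) = 0.355 / (1 + 0.118 × 14.7) = 0.355 / 2.735 = 0.1298.
ΔS = 1330 − 27.3 = 1303 mg/L, so the substrate removal rate is 1720 × 1303/1000 = 2241 kg bCOD/d.
P_X = Y_obs · Q(S₀ − S) = 0.1298 × 2241 = 290.9 kg VSS/d.

P_X ≈ 291 kg VSS/d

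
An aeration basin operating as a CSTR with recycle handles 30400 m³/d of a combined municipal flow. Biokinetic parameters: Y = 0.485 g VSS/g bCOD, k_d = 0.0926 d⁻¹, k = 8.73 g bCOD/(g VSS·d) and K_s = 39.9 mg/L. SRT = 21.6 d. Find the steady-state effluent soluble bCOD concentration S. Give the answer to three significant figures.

S ≈ 1.35 mg/L

Effluent substrate depends only on kinetics and SRT: S = K_s(1 + k_d θ_c) / [θ_c(Yk − k_d) − 1] = 39.9 × (1 + 0.0926 × 21.6) / [21.6 × (0.485 × 8.73 − 0.0926) − 1] = 119.7 / 88.46 = 1.353 mg/L.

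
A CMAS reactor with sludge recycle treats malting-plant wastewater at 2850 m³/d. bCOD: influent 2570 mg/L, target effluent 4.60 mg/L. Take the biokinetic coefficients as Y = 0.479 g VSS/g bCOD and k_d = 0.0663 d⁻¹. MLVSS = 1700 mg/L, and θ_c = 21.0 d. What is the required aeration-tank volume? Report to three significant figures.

From the SRT design equation V = Y Q (S₀−S) θ_c / [X (1 + k_d θ_c)] = 0.479 × 2850 × (2570 − 4.60) × 21.0 / [1700 × (1 + 0.0663 × 21.0)] = 7.35×10^7 / 4067 = 18084 m³.

V ≈ 18100 m³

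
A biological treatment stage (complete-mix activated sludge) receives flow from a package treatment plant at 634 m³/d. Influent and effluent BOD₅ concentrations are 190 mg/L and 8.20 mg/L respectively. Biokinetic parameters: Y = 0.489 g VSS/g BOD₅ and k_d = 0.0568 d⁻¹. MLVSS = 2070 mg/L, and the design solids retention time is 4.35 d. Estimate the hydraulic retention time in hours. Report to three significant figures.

τ ≈ 3.60 h

From the SRT design equation V = Y Q (S₀−S) θ_c / [X (1 + k_d θ_c)] = 0.489 × 634 × (190 − 8.20) × 4.35 / [2070 × (1 + 0.0568 × 4.35)] = 2.45×10^5 / 2581 = 94.98 m³.
Hydraulic retention time τ = V/Q = 94.98 / 634 = 0.1498 d = 3.595 h.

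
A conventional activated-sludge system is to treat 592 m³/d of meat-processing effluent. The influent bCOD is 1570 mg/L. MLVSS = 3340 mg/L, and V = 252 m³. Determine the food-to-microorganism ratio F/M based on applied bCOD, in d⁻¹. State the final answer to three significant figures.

F/M ≈ 1.10 d⁻¹

Food-to-microorganism ratio F/M = Q S₀ / (V X) = 592 × 1570 / (252.0 × 3340) = 1.104 d⁻¹.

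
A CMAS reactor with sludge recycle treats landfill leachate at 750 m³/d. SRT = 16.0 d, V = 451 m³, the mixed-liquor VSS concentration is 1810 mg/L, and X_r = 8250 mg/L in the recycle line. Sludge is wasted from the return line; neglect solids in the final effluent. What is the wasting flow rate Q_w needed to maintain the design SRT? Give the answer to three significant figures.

Q_w ≈ 6.18 m³/d

θ_c = V·X/(Q_w·X_r) when wasting from the recycle, so Q_w = V·X/(θ_c·X_r) = 451.0 × 1810 / (16.0 × 8250) = 6.184 m³/d.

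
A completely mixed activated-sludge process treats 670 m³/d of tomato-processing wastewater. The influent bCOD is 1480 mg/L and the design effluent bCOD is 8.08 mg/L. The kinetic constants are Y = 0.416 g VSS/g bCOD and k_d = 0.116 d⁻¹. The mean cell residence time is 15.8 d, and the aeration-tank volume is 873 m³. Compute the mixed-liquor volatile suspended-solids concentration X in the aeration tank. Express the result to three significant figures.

X ≈ 2620 mg/L

X = Y·Q·ΔS·θ_c / [V·(1 + k_d θ_c)] = 0.416 × 670 × (1480 − 8.08) × 15.8 / [873 × (1 + 0.116 × 15.8)] = 2621 mg/L.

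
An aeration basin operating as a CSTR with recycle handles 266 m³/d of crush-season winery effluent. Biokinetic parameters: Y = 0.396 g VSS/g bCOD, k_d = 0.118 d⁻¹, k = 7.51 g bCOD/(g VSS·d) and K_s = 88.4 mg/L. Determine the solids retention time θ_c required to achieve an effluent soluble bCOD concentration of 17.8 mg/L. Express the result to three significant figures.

At the target effluent, Y k S/(K_s+S) = 0.396×7.51×17.8/106.2 = 0.4985 d⁻¹.
θ_c = 1/(μ − k_d) = 1/(0.4985 − 0.118) = 1/0.3805 = 2.628 d.

θ_c ≈ 2.63 d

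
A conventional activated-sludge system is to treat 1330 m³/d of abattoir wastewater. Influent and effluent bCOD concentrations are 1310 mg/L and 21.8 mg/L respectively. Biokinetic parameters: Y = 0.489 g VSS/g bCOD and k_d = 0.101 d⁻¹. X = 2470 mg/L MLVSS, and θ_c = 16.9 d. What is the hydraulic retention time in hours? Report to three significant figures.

τ ≈ 38.2 h

From the SRT design equation V = Y Q (S₀−S) θ_c / [X (1 + k_d θ_c)] = 0.489 × 1330 × (1310 − 21.8) × 16.9 / [2470 × (1 + 0.101 × 16.9)] = 1.42×10^7 / 6686 = 2118 m³.
Hydraulic retention time τ = V/Q = 2118 / 1330 = 1.592 d = 38.21 h.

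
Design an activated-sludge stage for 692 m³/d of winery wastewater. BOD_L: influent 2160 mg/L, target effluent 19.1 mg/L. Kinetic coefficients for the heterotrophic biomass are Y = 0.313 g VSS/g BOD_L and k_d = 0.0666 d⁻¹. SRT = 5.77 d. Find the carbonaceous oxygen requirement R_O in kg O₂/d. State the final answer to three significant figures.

Correct the yield for decay: Y_obs = Y/(1 + k_d θ_c) = 0.313 / (1 + 0.0666 × 5.77) = 0.313 / 1.384 = 0.2261.
Mass of BOD_L removed per day: Q(S₀ − S) = 692 × 2141 g/m³ = 1482 kg/d.
Biomass synthesised: P_X = Y_obs × 1482 = 335.0 kg VSS/d.
R_O = Q·(S₀ − S) − 1.42·P_X = 1482 − 1.42 × 335.0 = 1006 kg O₂/d.

R_O ≈ 1010 kg O₂/d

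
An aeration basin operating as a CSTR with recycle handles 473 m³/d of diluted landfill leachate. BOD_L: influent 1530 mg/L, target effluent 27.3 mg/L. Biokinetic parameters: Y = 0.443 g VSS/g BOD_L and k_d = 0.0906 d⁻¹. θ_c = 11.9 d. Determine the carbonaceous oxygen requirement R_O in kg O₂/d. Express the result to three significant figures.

R_O ≈ 496 kg O₂/d

Correct the yield for decay: Y_obs = Y/(1 + k_d θ_c) = 0.443 / (1 + 0.0906 × 11.9) = 0.443 / 2.078 = 0.2132.
Mass of BOD_L removed per day: Q(S₀ − S) = 473 × 1503 g/m³ = 710.8 kg/d.
Net sludge production P_X = 0.2132 × 710.8 = 151.5 kg VSS/d.
R_O = Q·(S₀ − S) − 1.42·P_X = 710.8 − 1.42 × 151.5 = 495.6 kg O₂/d.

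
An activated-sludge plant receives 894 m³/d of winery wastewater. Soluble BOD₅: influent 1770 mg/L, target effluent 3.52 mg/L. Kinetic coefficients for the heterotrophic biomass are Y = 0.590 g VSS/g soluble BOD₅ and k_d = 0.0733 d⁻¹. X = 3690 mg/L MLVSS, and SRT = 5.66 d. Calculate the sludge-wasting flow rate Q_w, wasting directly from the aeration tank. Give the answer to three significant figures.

Steady-state biomass mass balance: V·X·(1 + k_d·θ_c) = Y·Q·(S₀ − S)·θ_c, so V = 0.590 × 894 × (1770 − 3.52) × 5.66 / [3690 × (1 + 0.0733 × 5.66)] = 5.27×10^6 / 5221 = 1010 m³.
With mixed-liquor wasting, θ_c = V/Q_w, so Q_w = V/θ_c = 1010/5.66 = 178.5 m³/d.

Q_w ≈ 178 m³/d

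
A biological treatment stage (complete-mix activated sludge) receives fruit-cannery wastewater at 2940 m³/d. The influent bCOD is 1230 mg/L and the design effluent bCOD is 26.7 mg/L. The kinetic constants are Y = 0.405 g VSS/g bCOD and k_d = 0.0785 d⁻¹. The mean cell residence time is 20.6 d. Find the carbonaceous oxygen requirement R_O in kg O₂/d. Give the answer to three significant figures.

Correct the yield for decay: Y_obs = Y/(1 + k_d θ_c) = 0.405 / (1 + 0.0785 × 20.6) = 0.405 / 2.617 = 0.1548.
Q·(S₀ − S) = 2940 × (1230 − 26.7) × 10⁻³ = 3538 kg/d removed.
P_X = Y_obs·Q·(S₀ − S) = 0.1548 × 3538 = 547.5 kg VSS/d.
R_O = Q·ΔS − 1.42 P_X = 3538 − 777.4 = 2760 kg O₂/d.

R_O ≈ 2760 kg O₂/d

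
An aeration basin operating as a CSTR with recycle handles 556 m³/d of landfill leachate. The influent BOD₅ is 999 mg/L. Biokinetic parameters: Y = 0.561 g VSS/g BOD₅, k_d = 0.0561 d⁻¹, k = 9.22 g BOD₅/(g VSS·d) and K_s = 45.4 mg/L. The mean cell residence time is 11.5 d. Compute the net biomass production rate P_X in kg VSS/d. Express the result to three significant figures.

From the Monod/SRT balance for a CMAS, S = K_s·(1+k_d θ_c)/[θ_c·(Y k − k_d) − 1] = 45.4 × (1 + 0.0561 × 11.5) / [11.5 × (0.561 × 9.22 − 0.0561) − 1] = 74.69 / 57.84 = 1.291 mg/L.
Correct the yield for decay: Y_obs = Y/(1 + k_d θ_c) = 0.561 / (1 + 0.0561 × 11.5) = 0.561 / 1.645 = 0.3410.
Substrate removed = Q·(S₀ − S) = 556 m³/d × (999 − 1.29) g/m³ = 5.55×10^5 g/d = 554.7 kg/d.
Biomass produced: P_X = Y_obs·Q·ΔS = 0.3410 × 554.7 ≈ 189.2 kg VSS/d.

P_X ≈ 189 kg VSS/d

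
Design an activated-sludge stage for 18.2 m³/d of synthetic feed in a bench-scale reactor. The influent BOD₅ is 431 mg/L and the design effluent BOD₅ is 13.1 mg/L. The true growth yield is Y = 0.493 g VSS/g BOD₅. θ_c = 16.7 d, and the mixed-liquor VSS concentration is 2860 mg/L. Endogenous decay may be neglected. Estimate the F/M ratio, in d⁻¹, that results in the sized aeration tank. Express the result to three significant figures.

F/M ≈ 0.125 d⁻¹

V·X = Y·Q·ΔS·θ_c gives V = 0.493 × 18.2 × (431 − 13.1) × 16.7 / 2860 = 21.89 m³.
F/M = Q·S₀ / (V·X) = 18.2 × 431 / (21.89 × 2860) = 0.1253 g BOD₅·(g VSS·d)⁻¹.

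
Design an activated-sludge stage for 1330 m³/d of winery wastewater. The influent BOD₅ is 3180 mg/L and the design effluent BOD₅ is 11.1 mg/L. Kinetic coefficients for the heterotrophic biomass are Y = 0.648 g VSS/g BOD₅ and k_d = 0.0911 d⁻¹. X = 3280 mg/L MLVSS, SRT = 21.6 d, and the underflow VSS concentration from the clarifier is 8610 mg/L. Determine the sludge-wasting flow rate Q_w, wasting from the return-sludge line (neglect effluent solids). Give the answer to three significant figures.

Rearranging the biomass balance for a CMAS with decay, V = Y·Q·ΔS·θ_c / [X·(1+k_d θ_c)] = 0.648 × 1330 × (3180 − 11.1) × 21.6 / [3280 × (1 + 0.0911 × 21.6)] = 5.9×10^7 / 9734 = 6060 m³.
Wasting from the return line (neglecting effluent solids): Q_w = V·X / (θ_c·X_r) = 6060 × 3280 / (21.6 × 8610) = 106.9 m³/d.

Q_w ≈ 107 m³/d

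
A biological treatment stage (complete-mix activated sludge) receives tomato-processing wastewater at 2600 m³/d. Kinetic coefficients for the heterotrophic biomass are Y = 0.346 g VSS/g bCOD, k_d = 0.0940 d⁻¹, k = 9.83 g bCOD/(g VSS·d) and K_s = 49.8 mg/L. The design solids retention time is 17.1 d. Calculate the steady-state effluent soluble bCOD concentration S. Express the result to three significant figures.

From the Monod/SRT balance for a CMAS, S = K_s·(1+k_d θ_c)/[θ_c·(Y k − k_d) − 1] = 49.8 × (1 + 0.0940 × 17.1) / [17.1 × (0.346 × 9.83 − 0.0940) − 1] = 129.8 / 55.55 = 2.337 mg/L.

S ≈ 2.34 mg/L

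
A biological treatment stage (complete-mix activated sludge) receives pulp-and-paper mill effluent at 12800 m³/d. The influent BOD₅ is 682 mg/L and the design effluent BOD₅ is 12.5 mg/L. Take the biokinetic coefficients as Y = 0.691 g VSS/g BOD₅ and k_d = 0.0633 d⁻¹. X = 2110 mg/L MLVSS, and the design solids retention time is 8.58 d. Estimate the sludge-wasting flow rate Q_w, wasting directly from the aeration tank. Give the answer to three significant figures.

Q_w ≈ 1820 m³/d

From the SRT design equation V = Y Q (S₀−S) θ_c / [X (1 + k_d θ_c)] = 0.691 × 12800 × (682 − 12.5) × 8.58 / [2110 × (1 + 0.0633 × 8.58)] = 5.08×10^7 / 3256 = 15604 m³.
For wasting at MLVSS concentration, Q_w = V/θ_c = 15604/8.58 = 1819 m³/d.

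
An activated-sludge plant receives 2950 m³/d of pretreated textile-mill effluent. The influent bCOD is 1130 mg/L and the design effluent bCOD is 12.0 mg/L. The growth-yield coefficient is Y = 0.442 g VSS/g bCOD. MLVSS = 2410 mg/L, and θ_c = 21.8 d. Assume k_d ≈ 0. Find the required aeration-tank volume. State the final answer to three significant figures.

V ≈ 13200 m³

V·X = Y·Q·ΔS·θ_c gives V = 0.442 × 2950 × (1130 − 12.0) × 21.8 / 2410 = 13186 m³.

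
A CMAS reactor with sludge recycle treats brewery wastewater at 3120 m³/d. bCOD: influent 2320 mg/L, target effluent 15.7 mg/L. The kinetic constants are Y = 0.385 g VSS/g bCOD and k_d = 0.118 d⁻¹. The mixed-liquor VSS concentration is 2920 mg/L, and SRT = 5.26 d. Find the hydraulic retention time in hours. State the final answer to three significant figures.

τ ≈ 23.7 h

From the SRT design equation V = Y Q (S₀−S) θ_c / [X (1 + k_d θ_c)] = 0.385 × 3120 × (2320 − 15.7) × 5.26 / [2920 × (1 + 0.118 × 5.26)] = 1.46×10^7 / 4732 = 3077 m³.
Hydraulic retention time τ = V/Q = 3077 / 3120 = 0.9861 d = 23.67 h.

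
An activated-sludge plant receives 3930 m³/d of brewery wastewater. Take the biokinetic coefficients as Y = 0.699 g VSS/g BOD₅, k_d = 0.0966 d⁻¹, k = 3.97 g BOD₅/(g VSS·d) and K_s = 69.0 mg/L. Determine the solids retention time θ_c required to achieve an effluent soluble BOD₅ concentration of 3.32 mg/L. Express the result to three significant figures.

θ_c ≈ 32.5 d

From 1/θ_c = Y·k·S/(K_s + S) − k_d: Y·k·S/(K_s+S) = 0.699 × 3.97 × 3.32 / (69.0 + 3.32) = 0.1274 d⁻¹.
Then 1/θ_c = μ − k_d = 0.1274 − 0.0966 = 0.03079 d⁻¹, giving θ_c = 32.47 d.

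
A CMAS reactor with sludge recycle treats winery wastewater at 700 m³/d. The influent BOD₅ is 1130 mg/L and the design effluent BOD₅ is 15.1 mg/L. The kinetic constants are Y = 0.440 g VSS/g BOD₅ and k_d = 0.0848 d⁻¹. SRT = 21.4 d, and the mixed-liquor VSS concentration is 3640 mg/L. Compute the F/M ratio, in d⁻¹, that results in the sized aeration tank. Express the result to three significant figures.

F/M ≈ 0.303 d⁻¹

Steady-state biomass mass balance: V·X·(1 + k_d·θ_c) = Y·Q·(S₀ − S)·θ_c, so V = 0.440 × 700 × (1130 − 15.1) × 21.4 / [3640 × (1 + 0.0848 × 21.4)] = 7.35×10^6 / 10246 = 717.2 m³.
F/M = Q·S₀ / (V·X) = 700 × 1130 / (717.2 × 3640) = 0.3030 g BOD₅·(g VSS·d)⁻¹.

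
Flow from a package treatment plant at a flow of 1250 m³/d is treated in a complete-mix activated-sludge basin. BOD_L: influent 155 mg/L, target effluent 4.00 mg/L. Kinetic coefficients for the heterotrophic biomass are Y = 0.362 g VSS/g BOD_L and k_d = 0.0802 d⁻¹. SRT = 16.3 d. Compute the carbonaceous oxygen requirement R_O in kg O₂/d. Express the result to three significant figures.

R_O ≈ 147 kg O₂/d

Observed yield with endogenous decay: Y_obs = Y / (1 + k_d·θ_c) = 0.362 / (1 + 0.0802 × 16.3) = 0.362 / 2.307 = 0.1569 g VSS/g BOD_L.
Substrate removed = Q·(S₀ − S) = 1250 m³/d × (155 − 4.00) g/m³ = 1.89×10^5 g/d = 188.8 kg/d.
P_X = Y_obs·Q·(S₀ − S) = 0.1569 × 188.8 = 29.61 kg VSS/d.
Carbonaceous O₂ demand = substrate oxidised − cell-mass equivalent = 188.8 − 1.42 × 29.61 = 146.7 kg O₂/d.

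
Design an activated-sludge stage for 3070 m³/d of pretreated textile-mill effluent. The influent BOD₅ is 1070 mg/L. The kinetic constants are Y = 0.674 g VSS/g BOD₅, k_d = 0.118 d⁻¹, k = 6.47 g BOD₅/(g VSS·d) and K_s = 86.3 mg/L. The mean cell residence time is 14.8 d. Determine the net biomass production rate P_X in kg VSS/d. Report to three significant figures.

P_X ≈ 803 kg VSS/d

Effluent substrate depends only on kinetics and SRT: S = K_s(1 + k_d θ_c) / [θ_c(Yk − k_d) − 1] = 86.3 × (1 + 0.118 × 14.8) / [14.8 × (0.674 × 6.47 − 0.118) − 1] = 237.0 / 61.79 = 3.836 mg/L.
Observed yield with endogenous decay: Y_obs = Y / (1 + k_d·θ_c) = 0.674 / (1 + 0.118 × 14.8) = 0.674 / 2.746 = 0.2454 g VSS/g BOD₅.
Substrate removed = Q·(S₀ − S) = 3070 m³/d × (1070 − 3.84) g/m³ = 3.27×10^6 g/d = 3273 kg/d.
So the net sludge growth is P_X = 0.2454 × 3273 = 803.3 kg VSS/d.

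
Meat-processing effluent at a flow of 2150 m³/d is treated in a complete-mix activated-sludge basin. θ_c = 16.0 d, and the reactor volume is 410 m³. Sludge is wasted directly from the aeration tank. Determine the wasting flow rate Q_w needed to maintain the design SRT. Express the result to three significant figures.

Q_w ≈ 25.6 m³/d

With mixed-liquor wasting, θ_c = V/Q_w, so Q_w = V/θ_c = 410.0/16.0 = 25.62 m³/d.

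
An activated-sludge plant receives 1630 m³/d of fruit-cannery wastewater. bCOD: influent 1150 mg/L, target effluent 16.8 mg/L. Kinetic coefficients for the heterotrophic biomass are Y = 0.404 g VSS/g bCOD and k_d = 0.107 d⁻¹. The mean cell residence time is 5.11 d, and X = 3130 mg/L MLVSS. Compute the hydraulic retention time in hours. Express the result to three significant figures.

τ ≈ 11.6 h

Steady-state biomass mass balance: V·X·(1 + k_d·θ_c) = Y·Q·(S₀ − S)·θ_c, so V = 0.404 × 1630 × (1150 − 16.8) × 5.11 / [3130 × (1 + 0.107 × 5.11)] = 3.81×10^6 / 4841 = 787.6 m³.
Hydraulic retention time τ = V/Q = 787.6 / 1630 = 0.4832 d = 11.60 h.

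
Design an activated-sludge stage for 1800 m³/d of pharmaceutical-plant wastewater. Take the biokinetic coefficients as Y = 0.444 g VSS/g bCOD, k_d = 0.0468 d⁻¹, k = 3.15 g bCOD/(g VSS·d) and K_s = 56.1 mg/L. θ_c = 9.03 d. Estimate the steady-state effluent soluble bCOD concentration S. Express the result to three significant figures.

S ≈ 7.12 mg/L

For a completely mixed reactor with recycle the Lawrence–McCarty relation gives S = K_s·(1 + k_d·θ_c) / [θ_c·(Y·k − k_d) − 1] = 56.1 × (1 + 0.0468 × 9.03) / [9.03 × (0.444 × 3.15 − 0.0468) − 1] = 79.81 / 11.21 = 7.121 mg/L.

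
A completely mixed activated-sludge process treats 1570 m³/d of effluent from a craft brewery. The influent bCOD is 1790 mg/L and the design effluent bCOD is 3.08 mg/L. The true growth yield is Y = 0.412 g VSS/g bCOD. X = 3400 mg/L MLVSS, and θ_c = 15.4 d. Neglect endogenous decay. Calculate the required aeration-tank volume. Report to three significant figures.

V ≈ 5240 m³

With k_d = 0 the design equation reduces to V = Y Q (S₀−S) θ_c / X = 0.412 × 1570 × (1790 − 3.08) × 15.4 / 3400 = 5235 m³.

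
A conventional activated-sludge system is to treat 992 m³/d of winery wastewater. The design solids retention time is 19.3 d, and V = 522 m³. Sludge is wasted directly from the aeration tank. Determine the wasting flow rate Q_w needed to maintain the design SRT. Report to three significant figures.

Q_w ≈ 27.0 m³/d

Wasting from the aeration tank: Q_w = V / θ_c = 522.0 / 19.3 = 27.05 m³/d.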